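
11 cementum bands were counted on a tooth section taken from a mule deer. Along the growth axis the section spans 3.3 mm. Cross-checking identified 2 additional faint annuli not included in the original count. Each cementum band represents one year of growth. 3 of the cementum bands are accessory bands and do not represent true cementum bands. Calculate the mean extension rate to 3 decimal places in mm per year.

0.330 mm per year

True cementum band count = 11 − 3 + 2 = 10.
3.3 mm over 10 years gives 3.3 / 10 ≈ 0.330 mm per year.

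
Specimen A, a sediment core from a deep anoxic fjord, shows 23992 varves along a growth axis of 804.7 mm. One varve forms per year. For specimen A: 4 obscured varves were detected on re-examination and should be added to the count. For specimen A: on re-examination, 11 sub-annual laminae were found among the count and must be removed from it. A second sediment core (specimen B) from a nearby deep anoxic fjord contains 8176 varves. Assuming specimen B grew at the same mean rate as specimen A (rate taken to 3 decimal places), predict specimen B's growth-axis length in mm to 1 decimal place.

278.0 mm

Specimen A: correcting the raw count gives 23992 − 11 + 4 = 23985 true varves.
A: Mean rate = 804.7 mm / 23985 years ≈ 0.034 mm per year.
Length of B = 0.034 × 8176 = 278.0 mm.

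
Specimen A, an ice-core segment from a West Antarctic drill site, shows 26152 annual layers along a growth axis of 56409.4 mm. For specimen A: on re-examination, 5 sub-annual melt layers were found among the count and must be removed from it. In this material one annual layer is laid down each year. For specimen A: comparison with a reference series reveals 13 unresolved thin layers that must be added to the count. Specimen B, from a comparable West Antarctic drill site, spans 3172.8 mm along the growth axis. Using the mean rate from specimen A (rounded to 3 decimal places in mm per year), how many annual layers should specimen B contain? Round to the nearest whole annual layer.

1472 annual layers

Specimen A: true annual layer count = 26152 − 5 + 13 = 26160.
A: Mean rate = 56409.4 mm / 26160 years ≈ 2.156 mm/year.
For B, 3172.8 / 2.156 = 1471.61 years ≈ 1472 annual layers.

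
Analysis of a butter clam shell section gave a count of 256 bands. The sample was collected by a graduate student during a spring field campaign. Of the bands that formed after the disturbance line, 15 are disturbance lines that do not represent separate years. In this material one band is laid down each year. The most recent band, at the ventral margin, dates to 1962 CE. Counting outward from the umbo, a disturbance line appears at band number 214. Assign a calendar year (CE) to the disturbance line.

1935 CE

Between band 214 and the ventral margin there are 256 − 214 = 42 bands.
Removing the 15 false bands leaves 42 − 15 = 27 true bands beyond the disturbance line.
The band at the ventral margin is 1962 CE, so the disturbance line dates to 1962 − 27 = 1935 CE.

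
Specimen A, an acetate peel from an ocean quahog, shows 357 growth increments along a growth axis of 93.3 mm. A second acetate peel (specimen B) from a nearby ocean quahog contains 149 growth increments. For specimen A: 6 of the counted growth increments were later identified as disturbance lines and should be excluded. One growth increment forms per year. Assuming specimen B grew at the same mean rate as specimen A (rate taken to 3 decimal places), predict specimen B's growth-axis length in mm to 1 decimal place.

Specimen A: true growth increment count = 357 − 6 = 351.
A: 93.3 mm over 351 years gives 93.3 / 351 ≈ 0.266 mm/yr.
B's length ≈ 0.266 × 149 = 39.6 mm.

39.6 mm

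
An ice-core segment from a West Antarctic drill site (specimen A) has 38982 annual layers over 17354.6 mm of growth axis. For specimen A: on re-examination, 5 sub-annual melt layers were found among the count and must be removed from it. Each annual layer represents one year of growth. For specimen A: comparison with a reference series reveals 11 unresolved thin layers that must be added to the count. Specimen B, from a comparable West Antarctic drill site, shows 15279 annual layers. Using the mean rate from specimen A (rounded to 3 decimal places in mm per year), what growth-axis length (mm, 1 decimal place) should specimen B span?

Specimen A: after corrections the count is 38982 − 5 + 11 = 38988 annual layers.
A: 17354.6 mm over 38988 years gives 17354.6 / 38988 ≈ 0.445 mm/year.
B's length ≈ 0.445 × 15279 = 6799.2 mm.

6799.2 mm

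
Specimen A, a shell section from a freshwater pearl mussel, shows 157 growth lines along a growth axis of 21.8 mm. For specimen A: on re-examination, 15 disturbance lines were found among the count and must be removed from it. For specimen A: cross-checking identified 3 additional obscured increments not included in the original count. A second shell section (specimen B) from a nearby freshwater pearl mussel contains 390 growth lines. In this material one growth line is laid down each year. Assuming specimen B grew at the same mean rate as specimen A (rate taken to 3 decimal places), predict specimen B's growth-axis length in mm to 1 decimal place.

58.5 mm

Specimen A: adjusted count: 157 − 15 + 3 = 145 growth lines.
A: Extension rate ≈ 21.8 / 145 = 0.150 mm/year.
B's length ≈ 0.150 × 390 = 58.5 mm.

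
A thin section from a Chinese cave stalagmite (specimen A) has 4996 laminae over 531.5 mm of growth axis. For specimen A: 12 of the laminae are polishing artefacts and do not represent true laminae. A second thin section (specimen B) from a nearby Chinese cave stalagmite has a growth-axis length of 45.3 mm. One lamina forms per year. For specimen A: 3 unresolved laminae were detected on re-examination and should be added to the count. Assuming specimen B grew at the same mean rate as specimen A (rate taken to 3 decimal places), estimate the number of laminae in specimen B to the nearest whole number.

423 laminae

Specimen A: correcting the raw count gives 4996 − 12 + 3 = 4987 true laminae.
A: Mean rate = 531.5 mm / 4987 years ≈ 0.107 mm/year.
Specimen B: 45.3 mm / 0.107 mm per year = 423.36 years ≈ 423 laminae.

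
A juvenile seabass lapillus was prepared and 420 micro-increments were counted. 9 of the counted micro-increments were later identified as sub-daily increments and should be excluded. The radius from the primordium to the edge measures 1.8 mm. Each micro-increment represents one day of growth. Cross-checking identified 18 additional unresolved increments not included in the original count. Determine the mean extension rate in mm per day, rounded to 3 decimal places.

Adjusted count: 420 − 9 + 18 = 429 micro-increments.
Mean rate = 1.8 mm / 429 days ≈ 0.004 mm per day.

0.004 mm per day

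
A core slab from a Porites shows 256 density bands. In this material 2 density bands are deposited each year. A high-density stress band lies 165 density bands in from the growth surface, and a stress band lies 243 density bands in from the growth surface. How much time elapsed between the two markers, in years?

243 − 165 = 78 density bands lie between the two events.
78 density bands at 2 per year is 78 / 2 = 39 years.

39 years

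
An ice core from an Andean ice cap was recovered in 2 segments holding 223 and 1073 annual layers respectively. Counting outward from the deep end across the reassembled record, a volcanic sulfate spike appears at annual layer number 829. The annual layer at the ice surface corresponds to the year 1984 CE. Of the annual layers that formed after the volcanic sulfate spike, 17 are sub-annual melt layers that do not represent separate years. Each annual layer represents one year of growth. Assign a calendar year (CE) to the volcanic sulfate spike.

Total annual layers = 223 + 1073 = 1296.
1296 − 829 = 467 annual layers lie beyond the volcanic sulfate spike toward the ice surface.
467 − 17 false = 450 true annual layers after the volcanic sulfate spike.
Counting back 450 years from 1984 CE places the volcanic sulfate spike in 1984 − 450 = 1534 CE.

1534 CE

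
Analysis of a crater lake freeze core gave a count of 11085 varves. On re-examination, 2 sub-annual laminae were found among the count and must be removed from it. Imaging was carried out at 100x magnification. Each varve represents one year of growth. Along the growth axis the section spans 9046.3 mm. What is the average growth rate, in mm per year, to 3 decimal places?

After corrections the count is 11085 − 2 = 11083 varves.
9046.3 mm over 11083 years gives 9046.3 / 11083 ≈ 0.816 mm per year.

0.816 mm per year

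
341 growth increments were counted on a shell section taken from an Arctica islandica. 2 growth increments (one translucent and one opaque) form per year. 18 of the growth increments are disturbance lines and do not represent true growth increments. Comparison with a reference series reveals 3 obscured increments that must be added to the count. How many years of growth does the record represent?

163 yr

Correcting the raw count gives 341 − 18 + 3 = 326 true growth increments.
With 2 growth increments per year, 326 / 2 = 163 years.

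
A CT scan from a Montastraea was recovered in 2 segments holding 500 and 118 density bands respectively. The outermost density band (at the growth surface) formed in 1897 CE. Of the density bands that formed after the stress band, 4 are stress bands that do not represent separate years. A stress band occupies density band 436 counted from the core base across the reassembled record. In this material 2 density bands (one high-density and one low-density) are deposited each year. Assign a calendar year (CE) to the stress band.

Total density bands = 500 + 118 = 618.
The stress band sits at density band 436 from the core base, so 618 − 436 = 182 density bands formed after it.
182 − 4 false = 178 true density bands after the stress band.
178 density bands at 2 per year is 178 / 2 = 89 years.
1897 − 89 = 1808 CE.

1808 CE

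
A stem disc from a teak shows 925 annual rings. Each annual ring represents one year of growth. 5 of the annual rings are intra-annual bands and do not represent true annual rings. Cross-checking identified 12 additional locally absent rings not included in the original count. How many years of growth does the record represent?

After corrections the count is 925 − 5 + 12 = 932 annual rings.
With a one-to-one annual ring periodicity this is 932 years.

932 years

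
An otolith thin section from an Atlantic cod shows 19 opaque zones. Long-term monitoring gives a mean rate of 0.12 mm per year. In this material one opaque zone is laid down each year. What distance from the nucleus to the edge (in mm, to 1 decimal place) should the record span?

2.3 mm

19 years of growth are recorded.
19 years at 0.12 mm/year gives 0.12 × 19 = 2.3 mm.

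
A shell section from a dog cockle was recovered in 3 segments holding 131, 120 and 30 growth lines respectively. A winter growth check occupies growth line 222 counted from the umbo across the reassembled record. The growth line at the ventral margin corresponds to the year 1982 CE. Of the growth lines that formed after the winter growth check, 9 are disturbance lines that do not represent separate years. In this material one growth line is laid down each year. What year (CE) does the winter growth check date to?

1932 CE

Total growth lines = 131 + 120 + 30 = 281.
The winter growth check sits at growth line 222 from the umbo, so 281 − 222 = 59 growth lines formed after it.
Removing the 9 false growth lines leaves 59 − 9 = 50 true growth lines beyond the winter growth check.
Counting back 50 years from 1982 CE places the winter growth check in 1982 − 50 = 1932 CE.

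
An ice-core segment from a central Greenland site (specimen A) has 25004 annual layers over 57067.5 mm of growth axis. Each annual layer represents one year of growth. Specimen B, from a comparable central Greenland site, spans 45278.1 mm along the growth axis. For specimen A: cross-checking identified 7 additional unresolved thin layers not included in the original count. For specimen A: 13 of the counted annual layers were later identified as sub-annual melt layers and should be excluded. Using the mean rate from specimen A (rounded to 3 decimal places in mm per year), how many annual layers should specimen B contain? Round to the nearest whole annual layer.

Specimen A: adjusted count: 25004 − 13 + 7 = 24998 annual layers.
A: 57067.5 mm over 24998 years gives 57067.5 / 24998 ≈ 2.283 mm/year.
For B, 45278.1 / 2.283 = 19832.72 years ≈ 19833 annual layers.

19833 annual layers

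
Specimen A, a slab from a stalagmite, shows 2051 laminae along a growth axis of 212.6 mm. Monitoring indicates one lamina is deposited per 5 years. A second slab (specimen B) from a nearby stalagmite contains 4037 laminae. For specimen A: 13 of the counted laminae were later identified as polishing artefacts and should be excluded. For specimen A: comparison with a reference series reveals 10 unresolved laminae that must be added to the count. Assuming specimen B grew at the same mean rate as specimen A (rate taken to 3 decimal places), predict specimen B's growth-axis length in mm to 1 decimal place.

Specimen A: correcting the raw count gives 2051 − 13 + 10 = 2048 true laminae.
Specimen A: multiplying by 5 years per lamina: 2048 × 5 = 10240 years.
A: Extension rate ≈ 212.6 / 10240 = 0.021 mm/yr.
Specimen B: multiplying by 5 years per lamina: 4037 × 5 = 20185 years. B's length ≈ 0.021 × 20185 = 423.9 mm.

423.9 mm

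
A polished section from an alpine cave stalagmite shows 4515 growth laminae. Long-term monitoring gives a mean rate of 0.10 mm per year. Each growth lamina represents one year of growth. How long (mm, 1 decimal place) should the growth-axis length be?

451.5 mm

4515 years of growth are recorded.
4515 years at 0.10 mm/year gives 0.10 × 4515 = 451.5 mm.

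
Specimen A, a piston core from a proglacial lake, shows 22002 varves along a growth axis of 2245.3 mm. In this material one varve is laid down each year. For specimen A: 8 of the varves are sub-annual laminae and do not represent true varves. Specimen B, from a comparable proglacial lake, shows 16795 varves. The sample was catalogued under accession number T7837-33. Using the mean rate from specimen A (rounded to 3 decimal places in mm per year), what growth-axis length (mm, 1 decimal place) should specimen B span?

1713.1 mm

Specimen A: after corrections the count is 22002 − 8 = 21994 varves.
A: Mean rate = 2245.3 mm / 21994 years ≈ 0.102 mm per year.
B's length ≈ 0.102 × 16795 = 1713.1 mm.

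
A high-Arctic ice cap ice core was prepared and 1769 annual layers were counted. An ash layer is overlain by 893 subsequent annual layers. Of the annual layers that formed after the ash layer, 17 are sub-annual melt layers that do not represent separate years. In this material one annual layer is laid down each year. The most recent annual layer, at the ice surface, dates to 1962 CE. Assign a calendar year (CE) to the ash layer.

There are 893 annual layers younger than the ash layer.
Removing the 17 false annual layers leaves 893 − 17 = 876 true annual layers beyond the ash layer.
The annual layer at the ice surface is 1962 CE, so the ash layer dates to 1962 − 876 = 1086 CE.

1086 CE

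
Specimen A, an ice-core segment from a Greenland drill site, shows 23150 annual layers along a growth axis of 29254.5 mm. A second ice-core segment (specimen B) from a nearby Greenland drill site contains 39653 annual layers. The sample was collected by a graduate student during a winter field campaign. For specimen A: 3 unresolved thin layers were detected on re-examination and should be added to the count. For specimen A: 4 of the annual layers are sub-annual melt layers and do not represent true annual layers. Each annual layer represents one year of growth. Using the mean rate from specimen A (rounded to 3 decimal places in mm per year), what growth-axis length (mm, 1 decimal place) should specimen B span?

Specimen A: adjusted count: 23150 − 4 + 3 = 23149 annual layers.
A: 29254.5 mm over 23149 years gives 29254.5 / 23149 ≈ 1.264 mm/yr.
B's length ≈ 1.264 × 39653 = 50121.4 mm.

50121.4 mm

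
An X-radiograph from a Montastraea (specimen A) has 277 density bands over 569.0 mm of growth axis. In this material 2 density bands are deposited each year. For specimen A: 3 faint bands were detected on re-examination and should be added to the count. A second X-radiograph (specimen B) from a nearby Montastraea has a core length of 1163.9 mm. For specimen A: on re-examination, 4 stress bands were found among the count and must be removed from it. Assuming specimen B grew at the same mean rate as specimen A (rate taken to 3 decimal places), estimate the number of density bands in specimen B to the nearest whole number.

565 density bands

Specimen A: after corrections the count is 277 − 4 + 3 = 276 density bands.
Specimen A: 276 density bands at 2 per year is 276 / 2 = 138 years.
A: Extension rate ≈ 569.0 / 138 = 4.123 mm per year.
For B, 1163.9 / 4.123 = 282.29 years; at 2 density bands per year that is 282.29 × 2 ≈ 565 density bands.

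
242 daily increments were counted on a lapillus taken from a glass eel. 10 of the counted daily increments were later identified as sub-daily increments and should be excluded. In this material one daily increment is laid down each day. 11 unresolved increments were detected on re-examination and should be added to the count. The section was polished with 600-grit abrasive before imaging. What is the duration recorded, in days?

True daily increment count = 242 − 10 + 11 = 243.
At one daily increment per day, that is 243 days.

243 days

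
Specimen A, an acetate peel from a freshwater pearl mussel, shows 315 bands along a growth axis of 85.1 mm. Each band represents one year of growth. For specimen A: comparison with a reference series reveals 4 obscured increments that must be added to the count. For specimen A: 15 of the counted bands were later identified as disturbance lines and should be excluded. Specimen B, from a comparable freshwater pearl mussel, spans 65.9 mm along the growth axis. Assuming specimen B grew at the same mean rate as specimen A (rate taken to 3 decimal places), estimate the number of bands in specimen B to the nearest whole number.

Specimen A: true band count = 315 − 15 + 4 = 304.
A: Extension rate ≈ 85.1 / 304 = 0.280 mm per year.
Specimen B: 65.9 mm / 0.280 mm per year = 235.36 years ≈ 235 bands.

235 bands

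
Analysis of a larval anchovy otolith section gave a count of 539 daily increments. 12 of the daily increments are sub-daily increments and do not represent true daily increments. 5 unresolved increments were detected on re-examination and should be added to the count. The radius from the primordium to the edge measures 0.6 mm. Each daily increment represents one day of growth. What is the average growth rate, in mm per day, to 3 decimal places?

True daily increment count = 539 − 12 + 5 = 532.
Mean rate = 0.6 mm / 532 days ≈ 0.001 mm per day.

0.001 mm per day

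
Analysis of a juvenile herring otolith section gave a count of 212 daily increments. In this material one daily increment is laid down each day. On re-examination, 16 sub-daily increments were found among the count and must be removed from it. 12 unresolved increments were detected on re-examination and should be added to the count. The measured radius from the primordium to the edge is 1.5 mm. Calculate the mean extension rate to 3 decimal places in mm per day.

True daily increment count = 212 − 16 + 12 = 208.
1.5 mm over 208 days gives 1.5 / 208 ≈ 0.007 mm per day.

0.007 mm per day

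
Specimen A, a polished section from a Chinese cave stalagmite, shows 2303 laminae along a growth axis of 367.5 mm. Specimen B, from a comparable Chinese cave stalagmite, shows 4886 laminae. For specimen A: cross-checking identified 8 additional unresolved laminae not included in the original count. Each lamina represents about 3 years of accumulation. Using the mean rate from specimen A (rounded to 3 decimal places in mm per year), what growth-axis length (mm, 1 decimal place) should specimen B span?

776.9 mm

Specimen A: after corrections the count is 2303 + 8 = 2311 laminae.
Specimen A: 2311 laminae at 3 years each span 2311 × 3 = 6933 years.
A: Mean rate = 367.5 mm / 6933 years ≈ 0.053 mm per year.
Specimen B: 4886 laminae at 3 years each span 4886 × 3 = 14658 years. For B, 0.053 mm/year × 14658 years = 776.9 mm.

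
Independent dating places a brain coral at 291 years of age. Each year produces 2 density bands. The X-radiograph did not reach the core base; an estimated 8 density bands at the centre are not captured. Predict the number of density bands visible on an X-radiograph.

574 density bands

291 years at 2 density bands per year gives 291 × 2 = 582 density bands.
Subtracting the 8 density bands not captured gives 582 − 8 = 574 density bands in the record.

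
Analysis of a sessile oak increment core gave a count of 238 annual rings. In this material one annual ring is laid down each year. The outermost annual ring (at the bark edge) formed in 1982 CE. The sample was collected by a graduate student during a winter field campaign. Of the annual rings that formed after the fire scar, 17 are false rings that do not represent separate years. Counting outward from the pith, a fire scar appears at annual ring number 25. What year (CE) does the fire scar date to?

238 − 25 = 213 annual rings lie beyond the fire scar toward the bark edge.
Removing the 17 false annual rings leaves 213 − 17 = 196 true annual rings beyond the fire scar.
Counting back 196 years from 1982 CE places the fire scar in 1982 − 196 = 1786 CE.

1786 CE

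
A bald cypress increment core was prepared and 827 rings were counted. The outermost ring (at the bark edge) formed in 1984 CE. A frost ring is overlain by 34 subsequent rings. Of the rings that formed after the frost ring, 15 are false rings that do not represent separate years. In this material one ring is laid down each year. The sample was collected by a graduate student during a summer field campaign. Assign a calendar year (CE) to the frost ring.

34 rings formed after the frost ring.
34 − 15 false = 19 true rings after the frost ring.
Counting back 19 years from 1984 CE places the frost ring in 1984 − 19 = 1965 CE.

1965 CE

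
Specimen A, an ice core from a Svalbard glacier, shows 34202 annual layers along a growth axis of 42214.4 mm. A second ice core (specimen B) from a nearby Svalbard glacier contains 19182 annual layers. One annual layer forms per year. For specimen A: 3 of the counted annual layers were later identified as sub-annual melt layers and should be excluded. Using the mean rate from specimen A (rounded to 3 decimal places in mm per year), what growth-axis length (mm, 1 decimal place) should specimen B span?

23670.6 mm

Specimen A: adjusted count: 34202 − 3 = 34199 annual layers.
A: Extension rate ≈ 42214.4 / 34199 = 1.234 mm per year.
B's length ≈ 1.234 × 19182 = 23670.6 mm.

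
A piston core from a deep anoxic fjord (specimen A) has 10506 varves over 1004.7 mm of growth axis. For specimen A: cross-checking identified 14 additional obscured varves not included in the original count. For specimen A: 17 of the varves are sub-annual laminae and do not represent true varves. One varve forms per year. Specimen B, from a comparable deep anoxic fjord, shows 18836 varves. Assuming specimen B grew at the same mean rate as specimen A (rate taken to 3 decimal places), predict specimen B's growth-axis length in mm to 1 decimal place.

Specimen A: after corrections the count is 10506 − 17 + 14 = 10503 varves.
A: Extension rate ≈ 1004.7 / 10503 = 0.096 mm/yr.
B's length ≈ 0.096 × 18836 = 1808.3 mm.

1808.3 mm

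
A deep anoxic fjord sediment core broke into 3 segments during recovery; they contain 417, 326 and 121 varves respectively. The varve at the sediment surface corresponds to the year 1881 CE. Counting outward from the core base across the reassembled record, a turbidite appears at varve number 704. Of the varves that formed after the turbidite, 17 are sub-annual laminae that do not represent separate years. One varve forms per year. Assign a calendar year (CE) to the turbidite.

1738 CE

Total varves = 417 + 326 + 121 = 864.
Between varve 704 and the sediment surface there are 864 − 704 = 160 varves.
Excluding 17 false varves: 160 − 17 = 143.
1881 − 143 = 1738 CE.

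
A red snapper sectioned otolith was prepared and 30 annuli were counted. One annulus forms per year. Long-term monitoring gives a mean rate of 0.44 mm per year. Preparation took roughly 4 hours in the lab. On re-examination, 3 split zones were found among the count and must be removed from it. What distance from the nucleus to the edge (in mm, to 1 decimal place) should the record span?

11.9 mm

After corrections the count is 30 − 3 = 27 annuli.
Predicted length = 0.44 mm/year × 27 years = 11.9 mm.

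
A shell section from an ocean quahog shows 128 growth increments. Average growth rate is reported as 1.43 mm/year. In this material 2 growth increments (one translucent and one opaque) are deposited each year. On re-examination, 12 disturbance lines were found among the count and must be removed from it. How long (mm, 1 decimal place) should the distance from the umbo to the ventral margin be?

82.9 mm

True growth increment count = 128 − 12 = 116.
Dividing by 2 growth increments per year: 116 / 2 = 58 years.
Predicted length = 1.43 mm/year × 58 years = 82.9 mm.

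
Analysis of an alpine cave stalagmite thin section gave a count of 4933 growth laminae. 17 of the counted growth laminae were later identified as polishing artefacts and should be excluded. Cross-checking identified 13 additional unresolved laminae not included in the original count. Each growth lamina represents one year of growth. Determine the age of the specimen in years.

After corrections the count is 4933 − 17 + 13 = 4929 growth laminae.
With a one-to-one growth lamina periodicity this is 4929 years.

4929 yr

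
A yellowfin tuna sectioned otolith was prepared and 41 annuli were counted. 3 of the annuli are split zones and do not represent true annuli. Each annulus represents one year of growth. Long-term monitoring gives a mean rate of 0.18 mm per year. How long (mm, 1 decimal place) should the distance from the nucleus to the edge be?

True annulus count = 41 − 3 = 38.
Length ≈ 0.18 × 38 = 6.8 mm.

6.8 mm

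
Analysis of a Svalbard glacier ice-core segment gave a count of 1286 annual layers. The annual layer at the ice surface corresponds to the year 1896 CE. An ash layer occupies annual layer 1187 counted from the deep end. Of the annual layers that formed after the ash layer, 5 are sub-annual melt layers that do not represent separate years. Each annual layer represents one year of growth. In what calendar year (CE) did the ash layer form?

The ash layer sits at annual layer 1187 from the deep end, so 1286 − 1187 = 99 annual layers formed after it.
99 − 5 false = 94 true annual layers after the ash layer.
The annual layer at the ice surface is 1896 CE, so the ash layer dates to 1896 − 94 = 1802 CE.

1802 CE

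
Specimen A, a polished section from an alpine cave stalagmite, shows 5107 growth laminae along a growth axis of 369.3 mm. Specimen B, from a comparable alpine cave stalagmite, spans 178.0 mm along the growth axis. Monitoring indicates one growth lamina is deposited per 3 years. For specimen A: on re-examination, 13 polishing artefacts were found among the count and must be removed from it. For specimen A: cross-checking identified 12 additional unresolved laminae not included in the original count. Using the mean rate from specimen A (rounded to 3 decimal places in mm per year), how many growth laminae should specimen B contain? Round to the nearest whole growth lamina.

2472 growth laminae

Specimen A: true growth lamina count = 5107 − 13 + 12 = 5106.
Specimen A: 5106 growth laminae at 3 years each span 5106 × 3 = 15318 years.
A: Extension rate ≈ 369.3 / 15318 = 0.024 mm/year.
B spans 178.0 / 0.024 = 7416.67 years; at 3 years per growth lamina that is 7416.67 / 3 ≈ 2472 growth laminae.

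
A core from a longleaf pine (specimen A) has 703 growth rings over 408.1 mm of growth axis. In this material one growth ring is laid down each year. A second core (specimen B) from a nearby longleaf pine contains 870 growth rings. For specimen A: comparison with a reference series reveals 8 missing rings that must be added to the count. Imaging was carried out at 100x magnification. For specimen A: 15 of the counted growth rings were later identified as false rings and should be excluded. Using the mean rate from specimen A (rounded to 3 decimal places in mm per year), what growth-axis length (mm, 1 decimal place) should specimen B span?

509.8 mm

Specimen A: true growth ring count = 703 − 15 + 8 = 696.
A: Extension rate ≈ 408.1 / 696 = 0.586 mm/yr.
For B, 0.586 mm/year × 870 years = 509.8 mm.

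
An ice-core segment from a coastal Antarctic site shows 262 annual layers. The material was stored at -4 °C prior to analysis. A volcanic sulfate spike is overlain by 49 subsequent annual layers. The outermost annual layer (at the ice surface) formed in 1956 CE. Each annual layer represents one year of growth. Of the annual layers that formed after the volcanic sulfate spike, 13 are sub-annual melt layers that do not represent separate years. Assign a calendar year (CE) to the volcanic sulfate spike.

1920 CE

49 annual layers formed after the volcanic sulfate spike.
Excluding 13 false annual layers: 49 − 13 = 36.
The annual layer at the ice surface is 1956 CE, so the volcanic sulfate spike dates to 1956 − 36 = 1920 CE.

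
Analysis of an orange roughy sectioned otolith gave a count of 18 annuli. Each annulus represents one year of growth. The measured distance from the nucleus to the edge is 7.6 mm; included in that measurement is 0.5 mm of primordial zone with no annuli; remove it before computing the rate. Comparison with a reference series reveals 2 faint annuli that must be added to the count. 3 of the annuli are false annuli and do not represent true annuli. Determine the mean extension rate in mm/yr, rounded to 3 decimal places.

Adjusted count: 18 − 3 + 2 = 17 annuli.
Net length = 7.6 − 0.5 = 7.1 mm.
Mean rate = 7.1 mm / 17 years ≈ 0.418 mm/yr.

0.418 mm/yr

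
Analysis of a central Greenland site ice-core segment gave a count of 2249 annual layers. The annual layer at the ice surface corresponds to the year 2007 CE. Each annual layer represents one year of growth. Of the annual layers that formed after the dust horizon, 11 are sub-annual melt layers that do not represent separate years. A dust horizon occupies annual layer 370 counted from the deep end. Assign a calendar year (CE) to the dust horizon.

139 CE

The dust horizon sits at annual layer 370 from the deep end, so 2249 − 370 = 1879 annual layers formed after it.
Removing the 11 false annual layers leaves 1879 − 11 = 1868 true annual layers beyond the dust horizon.
The annual layer at the ice surface is 2007 CE, so the dust horizon dates to 2007 − 1868 = 139 CE.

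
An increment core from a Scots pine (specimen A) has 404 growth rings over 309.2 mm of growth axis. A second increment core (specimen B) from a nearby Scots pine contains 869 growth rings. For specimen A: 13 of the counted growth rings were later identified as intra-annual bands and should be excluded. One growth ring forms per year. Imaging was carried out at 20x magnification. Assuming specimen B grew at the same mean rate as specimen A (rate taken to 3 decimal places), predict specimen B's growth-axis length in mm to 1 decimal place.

687.4 mm

Specimen A: adjusted count: 404 − 13 = 391 growth rings.
A: Mean rate = 309.2 mm / 391 years ≈ 0.791 mm/yr.
Length of B = 0.791 × 869 = 687.4 mm.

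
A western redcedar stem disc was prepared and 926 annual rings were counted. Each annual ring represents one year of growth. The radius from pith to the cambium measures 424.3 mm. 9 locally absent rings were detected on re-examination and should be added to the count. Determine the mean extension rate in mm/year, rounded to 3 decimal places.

0.454 mm/year

Adjusted count: 926 + 9 = 935 annual rings.
Mean rate = 424.3 mm / 935 years ≈ 0.454 mm/year.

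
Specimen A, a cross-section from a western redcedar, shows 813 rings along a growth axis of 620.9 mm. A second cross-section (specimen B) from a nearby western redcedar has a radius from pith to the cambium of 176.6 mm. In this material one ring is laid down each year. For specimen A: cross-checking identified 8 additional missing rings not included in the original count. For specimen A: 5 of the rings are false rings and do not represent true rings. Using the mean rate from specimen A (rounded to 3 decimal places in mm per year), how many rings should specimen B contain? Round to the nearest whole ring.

232 rings

Specimen A: true ring count = 813 − 5 + 8 = 816.
A: Extension rate ≈ 620.9 / 816 = 0.761 mm/yr.
For B, 176.6 / 0.761 = 232.06 years ≈ 232 rings.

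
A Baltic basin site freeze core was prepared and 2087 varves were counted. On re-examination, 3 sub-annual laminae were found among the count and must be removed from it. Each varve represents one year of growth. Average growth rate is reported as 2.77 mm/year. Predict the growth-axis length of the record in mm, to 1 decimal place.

5772.7 mm

True varve count = 2087 − 3 = 2084.
Length ≈ 2.77 × 2084 = 5772.7 mm.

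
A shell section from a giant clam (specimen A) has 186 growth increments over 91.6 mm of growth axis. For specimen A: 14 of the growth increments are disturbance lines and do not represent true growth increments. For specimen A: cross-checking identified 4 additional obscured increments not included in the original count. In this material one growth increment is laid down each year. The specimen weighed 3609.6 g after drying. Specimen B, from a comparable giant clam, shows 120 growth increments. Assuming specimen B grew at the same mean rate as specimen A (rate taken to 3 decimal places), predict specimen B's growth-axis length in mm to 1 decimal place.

Specimen A: after corrections the count is 186 − 14 + 4 = 176 growth increments.
A: Extension rate ≈ 91.6 / 176 = 0.520 mm/yr.
For B, 0.520 mm/year × 120 years = 62.4 mm.

62.4 mm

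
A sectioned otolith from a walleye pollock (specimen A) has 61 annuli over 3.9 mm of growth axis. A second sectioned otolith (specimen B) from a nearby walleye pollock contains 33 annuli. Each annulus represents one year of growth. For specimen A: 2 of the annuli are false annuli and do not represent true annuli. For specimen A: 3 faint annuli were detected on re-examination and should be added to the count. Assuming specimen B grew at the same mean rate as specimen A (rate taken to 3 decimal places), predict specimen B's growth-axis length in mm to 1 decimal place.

2.1 mm

Specimen A: after corrections the count is 61 − 2 + 3 = 62 annuli.
A: Mean rate = 3.9 mm / 62 years ≈ 0.063 mm/yr.
For B, 0.063 mm/year × 33 years = 2.1 mm.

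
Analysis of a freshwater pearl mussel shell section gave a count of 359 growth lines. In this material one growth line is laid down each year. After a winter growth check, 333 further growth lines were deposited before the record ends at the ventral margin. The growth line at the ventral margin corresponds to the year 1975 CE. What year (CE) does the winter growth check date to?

333 growth lines post-date the winter growth check.
The growth line at the ventral margin is 1975 CE, so the winter growth check dates to 1975 − 333 = 1642 CE.

1642 CE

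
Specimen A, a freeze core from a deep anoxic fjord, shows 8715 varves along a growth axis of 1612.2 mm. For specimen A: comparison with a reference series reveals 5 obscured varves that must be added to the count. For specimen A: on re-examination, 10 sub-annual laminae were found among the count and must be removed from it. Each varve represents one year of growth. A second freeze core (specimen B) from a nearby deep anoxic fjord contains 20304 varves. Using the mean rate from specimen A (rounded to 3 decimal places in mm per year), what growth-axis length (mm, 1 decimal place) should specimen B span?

3756.2 mm

Specimen A: after corrections the count is 8715 − 10 + 5 = 8710 varves.
A: Mean rate = 1612.2 mm / 8710 years ≈ 0.185 mm/year.
Length of B = 0.185 × 20304 = 3756.2 mm.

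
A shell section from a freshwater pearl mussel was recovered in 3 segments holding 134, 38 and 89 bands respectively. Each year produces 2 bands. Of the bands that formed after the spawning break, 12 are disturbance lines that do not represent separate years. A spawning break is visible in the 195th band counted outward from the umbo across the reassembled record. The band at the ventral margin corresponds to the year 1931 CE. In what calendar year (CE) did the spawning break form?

Total bands = 134 + 38 + 89 = 261.
The spawning break sits at band 195 from the umbo, so 261 − 195 = 66 bands formed after it.
66 − 12 false = 54 true bands after the spawning break.
With 2 bands per year, 54 / 2 = 27 years.
1931 − 27 = 1904 CE.

1904 CE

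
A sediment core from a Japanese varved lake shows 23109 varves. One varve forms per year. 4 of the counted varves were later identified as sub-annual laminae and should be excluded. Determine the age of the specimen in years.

True varve count = 23109 − 4 = 23105.
At one varve per year, that is 23105 years.

23105 years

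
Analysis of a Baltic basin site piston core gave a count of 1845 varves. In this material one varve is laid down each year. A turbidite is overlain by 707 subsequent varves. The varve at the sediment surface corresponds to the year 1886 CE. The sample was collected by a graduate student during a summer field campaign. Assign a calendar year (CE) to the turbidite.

707 varves formed after the turbidite.
Counting back 707 years from 1886 CE places the turbidite in 1886 − 707 = 1179 CE.

1179 CE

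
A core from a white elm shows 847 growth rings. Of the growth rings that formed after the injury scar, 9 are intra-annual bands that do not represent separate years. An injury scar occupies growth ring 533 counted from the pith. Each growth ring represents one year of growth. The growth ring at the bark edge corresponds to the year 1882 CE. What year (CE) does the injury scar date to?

1577 CE

The injury scar sits at growth ring 533 from the pith, so 847 − 533 = 314 growth rings formed after it.
Excluding 9 false growth rings: 314 − 9 = 305.
The growth ring at the bark edge is 1882 CE, so the injury scar dates to 1882 − 305 = 1577 CE.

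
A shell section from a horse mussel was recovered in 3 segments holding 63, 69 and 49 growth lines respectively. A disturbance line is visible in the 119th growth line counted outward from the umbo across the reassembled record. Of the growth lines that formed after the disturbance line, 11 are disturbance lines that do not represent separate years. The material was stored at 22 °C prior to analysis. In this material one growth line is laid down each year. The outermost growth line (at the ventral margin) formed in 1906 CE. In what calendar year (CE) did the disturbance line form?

Total growth lines = 63 + 69 + 49 = 181.
The disturbance line sits at growth line 119 from the umbo, so 181 − 119 = 62 growth lines formed after it.
Excluding 11 false growth lines: 62 − 11 = 51.
The growth line at the ventral margin is 1906 CE, so the disturbance line dates to 1906 − 51 = 1855 CE.

1855 CE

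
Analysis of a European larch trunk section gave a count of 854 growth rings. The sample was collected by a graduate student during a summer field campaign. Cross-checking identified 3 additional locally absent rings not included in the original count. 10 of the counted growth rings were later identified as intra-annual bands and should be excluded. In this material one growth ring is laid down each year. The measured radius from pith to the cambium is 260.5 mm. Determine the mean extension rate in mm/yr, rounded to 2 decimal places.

Correcting the raw count gives 854 − 10 + 3 = 847 true growth rings.
Mean rate = 260.5 mm / 847 years ≈ 0.31 mm/yr.

0.31 mm/yr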